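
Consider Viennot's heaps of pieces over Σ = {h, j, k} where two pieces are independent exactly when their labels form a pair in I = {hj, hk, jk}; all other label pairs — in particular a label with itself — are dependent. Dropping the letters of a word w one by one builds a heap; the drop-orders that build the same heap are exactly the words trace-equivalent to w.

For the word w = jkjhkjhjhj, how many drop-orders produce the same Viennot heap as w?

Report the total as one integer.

2520

piece 0:j — minimal
piece 1:k — minimal
piece 2:j rests on {0:j}
piece 3:h — minimal
piece 4:k rests on {1:k}
piece 5:j rests on {2:j}
piece 6:h rests on {3:h}
piece 7:j rests on {5:j}
piece 8:h rests on {6:h}
piece 9:j rests on {7:j}
minimal pieces: {0:j, 1:k, 3:h}
ways to finish when only these pieces remain (= sum over removing one remaining piece with nothing left below it):
  1 left: {4}→1  {8}→1  {9}→1
  2 left: {1,4}→1  {4,8}→2  {4,9}→2  {6,8}→1  {7,9}→1  {8,9}→2
  3 left: {1,4,8}→3  {1,4,9}→3  {3,6,8}→1  {4,6,8}→3  {4,7,9}→3  {4,8,9}→6  {5,7,9}→1  {6,8,9}→3  {7,8,9}→3
  4 left: {1,4,6,8}→6  {1,4,7,9}→6  {1,4,8,9}→12  {2,5,7,9}→1  {3,4,6,8}→4  {3,6,8,9}→4  {4,5,7,9}→4  {4,6,8,9}→12  {4,7,8,9}→12  {5,7,8,9}→4  {6,7,8,9}→6
  5 left: {0,2,5,7,9}→1  {1,3,4,6,8}→10  {1,4,5,7,9}→10  {1,4,6,8,9}→30  {1,4,7,8,9}→30  {2,4,5,7,9}→5  {2,5,7,8,9}→5  {3,4,6,8,9}→20  {3,6,7,8,9}→10  {4,5,7,8,9}→20  {4,6,7,8,9}→30  {5,6,7,8,9}→10
  6 left: {0,2,4,5,7,9}→6  {0,2,5,7,8,9}→6  {1,2,4,5,7,9}→15  {1,3,4,6,8,9}→60  {1,4,5,7,8,9}→60  {1,4,6,7,8,9}→90  {2,4,5,7,8,9}→30  {2,5,6,7,8,9}→15  {3,4,6,7,8,9}→60  {3,5,6,7,8,9}→20  {4,5,6,7,8,9}→60
  7 left: {0,1,2,4,5,7,9}→21  {0,2,4,5,7,8,9}→42  {0,2,5,6,7,8,9}→21  {1,2,4,5,7,8,9}→105  {1,3,4,6,7,8,9}→210  {1,4,5,6,7,8,9}→210  {2,3,5,6,7,8,9}→35  {2,4,5,6,7,8,9}→105  {3,4,5,6,7,8,9}→140
  8 left: {0,1,2,4,5,7,8,9}→168  {0,2,3,5,6,7,8,9}→56  {0,2,4,5,6,7,8,9}→168  {1,2,4,5,6,7,8,9}→420  {1,3,4,5,6,7,8,9}→560  {2,3,4,5,6,7,8,9}→280
  placing 0:j first → 1260 extensions
  placing 1:k first → 504 extensions
  placing 3:h first → 756 extensions
total linear extensions = 2520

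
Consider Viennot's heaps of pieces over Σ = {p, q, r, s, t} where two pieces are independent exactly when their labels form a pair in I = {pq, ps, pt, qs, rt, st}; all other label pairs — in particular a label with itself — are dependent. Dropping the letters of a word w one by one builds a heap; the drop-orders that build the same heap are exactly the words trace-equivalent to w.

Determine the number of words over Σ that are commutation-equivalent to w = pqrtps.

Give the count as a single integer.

18

#0=p has no predecessor
#1=q has no predecessor
#2=r depends on [0:p, 1:q]
#3=t depends on [1:q]
#4=p depends on [2:r]
#5=s depends on [2:r]
sources: [0:p, 1:q]
N(rest) = Σ N(rest − s) over sources s of rest; N(one piece) = 1:
  size 1 → [3]=1  [4]=1  [5]=1
  size 2 → [3,4]=2  [3,5]=2  [4,5]=2
  size 3 → [2,4,5]=2  [3,4,5]=6
  size 4 → [0,2,4,5]=2  [2,3,4,5]=8
  first=0(p) contributes 8
  first=1(q) contributes 10
|[w]| = 18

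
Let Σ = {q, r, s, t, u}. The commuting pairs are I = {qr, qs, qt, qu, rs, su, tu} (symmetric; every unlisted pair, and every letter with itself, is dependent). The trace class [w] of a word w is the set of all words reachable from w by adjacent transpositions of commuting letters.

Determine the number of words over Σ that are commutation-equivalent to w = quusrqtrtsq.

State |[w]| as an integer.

#0=q has no predecessor
#1=u has no predecessor
#2=u depends on [1:u]
#3=s has no predecessor
#4=r depends on [2:u]
#5=q depends on [0:q]
#6=t depends on [3:s, 4:r]
#7=r depends on [6:t]
#8=t depends on [7:r]
#9=s depends on [8:t]
#10=q depends on [5:q]
sources: [0:q, 1:u, 3:s]
N(rest) = Σ N(rest − s) over sources s of rest; N(one piece) = 1:
  size 1 → [9]=1  [10]=1
  size 2 → [5,10]=1  [8,9]=1  [9,10]=2
  size 3 → [0,5,10]=1  [5,9,10]=3  [7,8,9]=1  [8,9,10]=3
  size 4 → [0,5,9,10]=4  [5,8,9,10]=6  [6,7,8,9]=1  [7,8,9,10]=4
  size 5 → [0,5,8,9,10]=10  [3,6,7,8,9]=1  [4,6,7,8,9]=1  [5,7,8,9,10]=10  [6,7,8,9,10]=5
  size 6 → [0,5,7,8,9,10]=20  [2,4,6,7,8,9]=1  [3,4,6,7,8,9]=2  [3,6,7,8,9,10]=6  [4,6,7,8,9,10]=6  [5,6,7,8,9,10]=15
  size 7 → [0,5,6,7,8,9,10]=35  [1,2,4,6,7,8,9]=1  [2,3,4,6,7,8,9]=3  [2,4,6,7,8,9,10]=7  [3,4,6,7,8,9,10]=14  [3,5,6,7,8,9,10]=21  [4,5,6,7,8,9,10]=21
  size 8 → [0,3,5,6,7,8,9,10]=56  [0,4,5,6,7,8,9,10]=56  [1,2,3,4,6,7,8,9]=4  [1,2,4,6,7,8,9,10]=8  [2,3,4,6,7,8,9,10]=24  [2,4,5,6,7,8,9,10]=28  [3,4,5,6,7,8,9,10]=56
  size 9 → [0,2,4,5,6,7,8,9,10]=84  [0,3,4,5,6,7,8,9,10]=168  [1,2,3,4,6,7,8,9,10]=36  [1,2,4,5,6,7,8,9,10]=36  [2,3,4,5,6,7,8,9,10]=108
  first=0(q) contributes 180
  first=1(u) contributes 360
  first=3(s) contributes 120
|[w]| = 660

660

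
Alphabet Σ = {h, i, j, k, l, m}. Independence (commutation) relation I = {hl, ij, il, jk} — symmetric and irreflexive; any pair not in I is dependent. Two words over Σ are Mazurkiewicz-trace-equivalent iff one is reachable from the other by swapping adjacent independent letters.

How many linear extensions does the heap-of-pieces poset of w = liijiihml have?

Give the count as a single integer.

piece 0:l — minimal
piece 1:i — minimal
piece 2:i rests on {1:i}
piece 3:j rests on {0:l}
piece 4:i rests on {2:i}
piece 5:i rests on {4:i}
piece 6:h rests on {3:j, 5:i}
piece 7:m rests on {6:h}
piece 8:l rests on {7:m}
minimal pieces: {0:l, 1:i}
ways to finish when only these pieces remain (= sum over removing one remaining piece with nothing left below it):
  1 left: {8}→1
  2 left: {7,8}→1
  3 left: {6,7,8}→1
  4 left: {3,6,7,8}→1  {5,6,7,8}→1
  5 left: {0,3,6,7,8}→1  {3,5,6,7,8}→2  {4,5,6,7,8}→1
  6 left: {0,3,5,6,7,8}→3  {2,4,5,6,7,8}→1  {3,4,5,6,7,8}→3
  7 left: {0,3,4,5,6,7,8}→6  {1,2,4,5,6,7,8}→1  {2,3,4,5,6,7,8}→4
  placing 0:l first → 5 extensions
  placing 1:i first → 10 extensions
total linear extensions = 15

15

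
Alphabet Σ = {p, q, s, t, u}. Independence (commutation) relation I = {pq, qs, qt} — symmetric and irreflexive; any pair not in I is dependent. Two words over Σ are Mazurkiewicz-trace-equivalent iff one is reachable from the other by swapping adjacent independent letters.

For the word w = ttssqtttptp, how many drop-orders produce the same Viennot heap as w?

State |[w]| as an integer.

11

#0=t has no predecessor
#1=t depends on [0:t]
#2=s depends on [1:t]
#3=s depends on [2:s]
#4=q has no predecessor
#5=t depends on [3:s]
#6=t depends on [5:t]
#7=t depends on [6:t]
#8=p depends on [7:t]
#9=t depends on [8:p]
#10=p depends on [9:t]
sources: [0:t, 4:q]
N(rest) = Σ N(rest − s) over sources s of rest; N(one piece) = 1:
  size 1 → [4]=1  [10]=1
  size 2 → [4,10]=2  [9,10]=1
  size 3 → [4,9,10]=3  [8,9,10]=1
  size 4 → [4,8,9,10]=4  [7,8,9,10]=1
  size 5 → [4,7,8,9,10]=5  [6,7,8,9,10]=1
  size 6 → [4,6,7,8,9,10]=6  [5,6,7,8,9,10]=1
  size 7 → [3,5,6,7,8,9,10]=1  [4,5,6,7,8,9,10]=7
  size 8 → [2,3,5,6,7,8,9,10]=1  [3,4,5,6,7,8,9,10]=8
  size 9 → [1,2,3,5,6,7,8,9,10]=1  [2,3,4,5,6,7,8,9,10]=9
  first=0(t) contributes 10
  first=4(q) contributes 1
|[w]| = 11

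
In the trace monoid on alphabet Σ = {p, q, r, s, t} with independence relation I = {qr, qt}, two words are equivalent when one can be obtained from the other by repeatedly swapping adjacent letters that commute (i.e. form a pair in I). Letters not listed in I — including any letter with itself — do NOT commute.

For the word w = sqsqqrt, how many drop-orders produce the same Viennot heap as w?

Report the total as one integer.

#0=s has no predecessor
#1=q depends on [0:s]
#2=s depends on [1:q]
#3=q depends on [2:s]
#4=q depends on [3:q]
#5=r depends on [2:s]
#6=t depends on [5:r]
sources: [0:s]
N(rest) = Σ N(rest − s) over sources s of rest; N(one piece) = 1:
  size 1 → [4]=1  [6]=1
  size 2 → [3,4]=1  [4,6]=2  [5,6]=1
  size 3 → [3,4,6]=3  [4,5,6]=3
  size 4 → [3,4,5,6]=6
  size 5 → [2,3,4,5,6]=6
  first=0(s) contributes 6

6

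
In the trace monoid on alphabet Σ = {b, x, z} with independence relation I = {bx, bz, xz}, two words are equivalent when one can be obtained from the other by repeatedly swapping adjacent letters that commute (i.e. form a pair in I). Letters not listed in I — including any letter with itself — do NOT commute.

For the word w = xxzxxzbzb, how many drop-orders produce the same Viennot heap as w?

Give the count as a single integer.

1260

#0=x has no predecessor
#1=x depends on [0:x]
#2=z has no predecessor
#3=x depends on [1:x]
#4=x depends on [3:x]
#5=z depends on [2:z]
#6=b has no predecessor
#7=z depends on [5:z]
#8=b depends on [6:b]
sources: [0:x, 2:z, 6:b]
N(rest) = Σ N(rest − s) over sources s of rest; N(one piece) = 1:
  size 1 → [4]=1  [7]=1  [8]=1
  size 2 → [3,4]=1  [4,7]=2  [4,8]=2  [5,7]=1  [6,8]=1  [7,8]=2
  size 3 → [1,3,4]=1  [2,5,7]=1  [3,4,7]=3  [3,4,8]=3  [4,5,7]=3  [4,6,8]=3  [4,7,8]=6  [5,7,8]=3  [6,7,8]=3
  size 4 → [0,1,3,4]=1  [1,3,4,7]=4  [1,3,4,8]=4  [2,4,5,7]=4  [2,5,7,8]=4  [3,4,5,7]=6  [3,4,6,8]=6  [3,4,7,8]=12  [4,5,7,8]=12  [4,6,7,8]=12  [5,6,7,8]=6
  size 5 → [0,1,3,4,7]=5  [0,1,3,4,8]=5  [1,3,4,5,7]=10  [1,3,4,6,8]=10  [1,3,4,7,8]=20  [2,3,4,5,7]=10  [2,4,5,7,8]=20  [2,5,6,7,8]=10  [3,4,5,7,8]=30  [3,4,6,7,8]=30  [4,5,6,7,8]=30
  size 6 → [0,1,3,4,5,7]=15  [0,1,3,4,6,8]=15  [0,1,3,4,7,8]=30  [1,2,3,4,5,7]=20  [1,3,4,5,7,8]=60  [1,3,4,6,7,8]=60  [2,3,4,5,7,8]=60  [2,4,5,6,7,8]=60  [3,4,5,6,7,8]=90
  size 7 → [0,1,2,3,4,5,7]=35  [0,1,3,4,5,7,8]=105  [0,1,3,4,6,7,8]=105  [1,2,3,4,5,7,8]=140  [1,3,4,5,6,7,8]=210  [2,3,4,5,6,7,8]=210
  first=0(x) contributes 560
  first=2(z) contributes 420
  first=6(b) contributes 280
|[w]| = 1260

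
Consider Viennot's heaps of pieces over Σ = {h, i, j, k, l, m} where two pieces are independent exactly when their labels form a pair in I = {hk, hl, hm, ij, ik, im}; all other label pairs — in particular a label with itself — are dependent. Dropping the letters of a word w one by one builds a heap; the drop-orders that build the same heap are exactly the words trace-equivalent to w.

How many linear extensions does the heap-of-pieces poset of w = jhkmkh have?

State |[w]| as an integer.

piece 0:j — minimal
piece 1:h rests on {0:j}
piece 2:k rests on {0:j}
piece 3:m rests on {2:k}
piece 4:k rests on {3:m}
piece 5:h rests on {1:h}
minimal pieces: {0:j}
ways to finish when only these pieces remain (= sum over removing one remaining piece with nothing left below it):
  1 left: {4}→1  {5}→1
  2 left: {1,5}→1  {3,4}→1  {4,5}→2
  3 left: {1,4,5}→3  {2,3,4}→1  {3,4,5}→3
  4 left: {1,3,4,5}→6  {2,3,4,5}→4
  placing 0:j first → 10 extensions

10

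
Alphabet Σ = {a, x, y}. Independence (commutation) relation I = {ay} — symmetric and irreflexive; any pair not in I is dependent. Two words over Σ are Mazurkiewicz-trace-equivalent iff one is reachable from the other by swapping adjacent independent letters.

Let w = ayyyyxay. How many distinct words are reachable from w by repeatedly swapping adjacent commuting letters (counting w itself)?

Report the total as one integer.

10

0(a) covers ∅
1(y) covers ∅
2(y) covers 1:y
3(y) covers 2:y
4(y) covers 3:y
5(x) covers 0:a, 4:y
6(a) covers 5:x
7(y) covers 5:x
floor of heap: 0:a, 1:y
completions by unplaced set U, small U first (add the entries for U minus each lowest piece of U):
  |U|=1: {6}:1  {7}:1
  |U|=2: {6,7}:2
  |U|=3: {5,6,7}:2
  |U|=4: {0,5,6,7}:2  {4,5,6,7}:2
  |U|=5: {0,4,5,6,7}:4  {3,4,5,6,7}:2
  |U|=6: {0,3,4,5,6,7}:6  {2,3,4,5,6,7}:2
  start at 0(a): 2
  start at 1(y): 8
sum over floor = 10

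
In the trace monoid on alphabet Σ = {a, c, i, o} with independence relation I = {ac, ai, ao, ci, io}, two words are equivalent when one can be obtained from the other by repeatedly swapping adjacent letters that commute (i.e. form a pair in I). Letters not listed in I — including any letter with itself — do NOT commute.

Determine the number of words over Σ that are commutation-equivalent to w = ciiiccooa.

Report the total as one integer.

drop 0:c onto floor
drop 1:i onto floor
drop 2:i onto {1:i}
drop 3:i onto {2:i}
drop 4:c onto {0:c}
drop 5:c onto {4:c}
drop 6:o onto {5:c}
drop 7:o onto {6:o}
drop 8:a onto floor
ground layer = {0:c, 1:i, 8:a}
drop-orders for the pieces not yet dropped (sum over which currently-grounded one goes next):
  1 to go: {3} 1  {7} 1  {8} 1
  2 to go: {2,3} 1  {3,7} 2  {3,8} 2  {6,7} 1  {7,8} 2
  3 to go: {1,2,3} 1  {2,3,7} 3  {2,3,8} 3  {3,6,7} 3  {3,7,8} 6  {5,6,7} 1  {6,7,8} 3
  4 to go: {1,2,3,7} 4  {1,2,3,8} 4  {2,3,6,7} 6  {2,3,7,8} 12  {3,5,6,7} 4  {3,6,7,8} 12  {4,5,6,7} 1  {5,6,7,8} 4
  5 to go: {0,4,5,6,7} 1  {1,2,3,6,7} 10  {1,2,3,7,8} 20  {2,3,5,6,7} 10  {2,3,6,7,8} 30  {3,4,5,6,7} 5  {3,5,6,7,8} 20  {4,5,6,7,8} 5
  6 to go: {0,3,4,5,6,7} 6  {0,4,5,6,7,8} 6  {1,2,3,5,6,7} 20  {1,2,3,6,7,8} 60  {2,3,4,5,6,7} 15  {2,3,5,6,7,8} 60  {3,4,5,6,7,8} 30
  7 to go: {0,2,3,4,5,6,7} 21  {0,3,4,5,6,7,8} 42  {1,2,3,4,5,6,7} 35  {1,2,3,5,6,7,8} 140  {2,3,4,5,6,7,8} 105
  if 0:c drops first: 280 orders
  if 1:i drops first: 168 orders
  if 8:a drops first: 56 orders
heap linearizations: 504

504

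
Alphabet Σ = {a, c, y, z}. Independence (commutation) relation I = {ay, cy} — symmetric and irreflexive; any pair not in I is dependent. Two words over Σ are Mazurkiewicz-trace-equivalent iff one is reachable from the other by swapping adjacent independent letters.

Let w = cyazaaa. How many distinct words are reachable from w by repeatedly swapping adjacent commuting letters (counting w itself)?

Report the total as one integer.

3

0(c) covers ∅
1(y) covers ∅
2(a) covers 0:c
3(z) covers 1:y, 2:a
4(a) covers 3:z
5(a) covers 4:a
6(a) covers 5:a
floor of heap: 0:c, 1:y
completions by unplaced set U, small U first (add the entries for U minus each lowest piece of U):
  |U|=1: {6}:1
  |U|=2: {5,6}:1
  |U|=3: {4,5,6}:1
  |U|=4: {3,4,5,6}:1
  |U|=5: {1,3,4,5,6}:1  {2,3,4,5,6}:1
  start at 0(c): 2
  start at 1(y): 1
sum over floor = 3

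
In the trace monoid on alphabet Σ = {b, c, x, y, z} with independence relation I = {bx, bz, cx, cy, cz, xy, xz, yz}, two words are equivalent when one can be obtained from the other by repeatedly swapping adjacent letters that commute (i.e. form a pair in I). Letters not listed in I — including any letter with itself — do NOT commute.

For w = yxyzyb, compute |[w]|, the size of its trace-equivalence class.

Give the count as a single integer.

drop 0:y onto floor
drop 1:x onto floor
drop 2:y onto {0:y}
drop 3:z onto floor
drop 4:y onto {2:y}
drop 5:b onto {4:y}
ground layer = {0:y, 1:x, 3:z}
drop-orders for the pieces not yet dropped (sum over which currently-grounded one goes next):
  1 to go: {1} 1  {3} 1  {5} 1
  2 to go: {1,3} 2  {1,5} 2  {3,5} 2  {4,5} 1
  3 to go: {1,3,5} 6  {1,4,5} 3  {2,4,5} 1  {3,4,5} 3
  4 to go: {0,2,4,5} 1  {1,2,4,5} 4  {1,3,4,5} 12  {2,3,4,5} 4
  if 0:y drops first: 20 orders
  if 1:x drops first: 5 orders
  if 3:z drops first: 5 orders
heap linearizations: 30

30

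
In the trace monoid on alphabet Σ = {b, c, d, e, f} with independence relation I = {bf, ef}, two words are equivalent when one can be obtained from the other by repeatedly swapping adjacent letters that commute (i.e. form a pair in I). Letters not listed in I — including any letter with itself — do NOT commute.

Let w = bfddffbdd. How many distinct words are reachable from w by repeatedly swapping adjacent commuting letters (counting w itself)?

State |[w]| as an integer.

drop 0:b onto floor
drop 1:f onto floor
drop 2:d onto {0:b, 1:f}
drop 3:d onto {2:d}
drop 4:f onto {3:d}
drop 5:f onto {4:f}
drop 6:b onto {3:d}
drop 7:d onto {5:f, 6:b}
drop 8:d onto {7:d}
ground layer = {0:b, 1:f}
drop-orders for the pieces not yet dropped (sum over which currently-grounded one goes next):
  1 to go: {8} 1
  2 to go: {7,8} 1
  3 to go: {5,7,8} 1  {6,7,8} 1
  4 to go: {4,5,7,8} 1  {5,6,7,8} 2
  5 to go: {4,5,6,7,8} 3
  6 to go: {3,4,5,6,7,8} 3
  7 to go: {2,3,4,5,6,7,8} 3
  if 0:b drops first: 3 orders
  if 1:f drops first: 3 orders
heap linearizations: 6

6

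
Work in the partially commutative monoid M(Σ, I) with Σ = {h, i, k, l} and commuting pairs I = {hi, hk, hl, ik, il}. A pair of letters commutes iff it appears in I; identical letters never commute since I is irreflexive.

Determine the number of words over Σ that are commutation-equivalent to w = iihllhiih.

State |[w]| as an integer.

1260

#0=i has no predecessor
#1=i depends on [0:i]
#2=h has no predecessor
#3=l has no predecessor
#4=l depends on [3:l]
#5=h depends on [2:h]
#6=i depends on [1:i]
#7=i depends on [6:i]
#8=h depends on [5:h]
sources: [0:i, 2:h, 3:l]
N(rest) = Σ N(rest − s) over sources s of rest; N(one piece) = 1:
  size 1 → [4]=1  [7]=1  [8]=1
  size 2 → [3,4]=1  [4,7]=2  [4,8]=2  [5,8]=1  [6,7]=1  [7,8]=2
  size 3 → [1,6,7]=1  [2,5,8]=1  [3,4,7]=3  [3,4,8]=3  [4,5,8]=3  [4,6,7]=3  [4,7,8]=6  [5,7,8]=3  [6,7,8]=3
  size 4 → [0,1,6,7]=1  [1,4,6,7]=4  [1,6,7,8]=4  [2,4,5,8]=4  [2,5,7,8]=4  [3,4,5,8]=6  [3,4,6,7]=6  [3,4,7,8]=12  [4,5,7,8]=12  [4,6,7,8]=12  [5,6,7,8]=6
  size 5 → [0,1,4,6,7]=5  [0,1,6,7,8]=5  [1,3,4,6,7]=10  [1,4,6,7,8]=20  [1,5,6,7,8]=10  [2,3,4,5,8]=10  [2,4,5,7,8]=20  [2,5,6,7,8]=10  [3,4,5,7,8]=30  [3,4,6,7,8]=30  [4,5,6,7,8]=30
  size 6 → [0,1,3,4,6,7]=15  [0,1,4,6,7,8]=30  [0,1,5,6,7,8]=15  [1,2,5,6,7,8]=20  [1,3,4,6,7,8]=60  [1,4,5,6,7,8]=60  [2,3,4,5,7,8]=60  [2,4,5,6,7,8]=60  [3,4,5,6,7,8]=90
  size 7 → [0,1,2,5,6,7,8]=35  [0,1,3,4,6,7,8]=105  [0,1,4,5,6,7,8]=105  [1,2,4,5,6,7,8]=140  [1,3,4,5,6,7,8]=210  [2,3,4,5,6,7,8]=210
  first=0(i) contributes 560
  first=2(h) contributes 420
  first=3(l) contributes 280
|[w]| = 1260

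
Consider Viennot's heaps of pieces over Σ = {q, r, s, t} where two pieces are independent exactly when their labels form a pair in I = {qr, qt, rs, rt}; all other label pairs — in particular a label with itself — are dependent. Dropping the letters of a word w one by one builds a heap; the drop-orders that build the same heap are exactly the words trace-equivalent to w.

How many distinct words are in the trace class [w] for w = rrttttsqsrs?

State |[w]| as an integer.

165

#0=r has no predecessor
#1=r depends on [0:r]
#2=t has no predecessor
#3=t depends on [2:t]
#4=t depends on [3:t]
#5=t depends on [4:t]
#6=s depends on [5:t]
#7=q depends on [6:s]
#8=s depends on [7:q]
#9=r depends on [1:r]
#10=s depends on [8:s]
sources: [0:r, 2:t]
N(rest) = Σ N(rest − s) over sources s of rest; N(one piece) = 1:
  size 1 → [9]=1  [10]=1
  size 2 → [1,9]=1  [8,10]=1  [9,10]=2
  size 3 → [0,1,9]=1  [1,9,10]=3  [7,8,10]=1  [8,9,10]=3
  size 4 → [0,1,9,10]=4  [1,8,9,10]=6  [6,7,8,10]=1  [7,8,9,10]=4
  size 5 → [0,1,8,9,10]=10  [1,7,8,9,10]=10  [5,6,7,8,10]=1  [6,7,8,9,10]=5
  size 6 → [0,1,7,8,9,10]=20  [1,6,7,8,9,10]=15  [4,5,6,7,8,10]=1  [5,6,7,8,9,10]=6
  size 7 → [0,1,6,7,8,9,10]=35  [1,5,6,7,8,9,10]=21  [3,4,5,6,7,8,10]=1  [4,5,6,7,8,9,10]=7
  size 8 → [0,1,5,6,7,8,9,10]=56  [1,4,5,6,7,8,9,10]=28  [2,3,4,5,6,7,8,10]=1  [3,4,5,6,7,8,9,10]=8
  size 9 → [0,1,4,5,6,7,8,9,10]=84  [1,3,4,5,6,7,8,9,10]=36  [2,3,4,5,6,7,8,9,10]=9
  first=0(r) contributes 45
  first=2(t) contributes 120
|[w]| = 165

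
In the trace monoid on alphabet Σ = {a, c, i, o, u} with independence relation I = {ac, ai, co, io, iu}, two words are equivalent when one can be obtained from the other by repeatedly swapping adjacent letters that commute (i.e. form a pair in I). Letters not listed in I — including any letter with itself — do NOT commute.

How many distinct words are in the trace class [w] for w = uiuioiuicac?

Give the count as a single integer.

0(u) covers ∅
1(i) covers ∅
2(u) covers 0:u
3(i) covers 1:i
4(o) covers 2:u
5(i) covers 3:i
6(u) covers 4:o
7(i) covers 5:i
8(c) covers 6:u, 7:i
9(a) covers 6:u
10(c) covers 8:c
floor of heap: 0:u, 1:i
completions by unplaced set U, small U first (add the entries for U minus each lowest piece of U):
  |U|=1: {9}:1  {10}:1
  |U|=2: {8,10}:1  {9,10}:2
  |U|=3: {7,8,10}:1  {8,9,10}:3
  |U|=4: {5,7,8,10}:1  {6,8,9,10}:3  {7,8,9,10}:4
  |U|=5: {3,5,7,8,10}:1  {4,6,8,9,10}:3  {5,7,8,9,10}:5  {6,7,8,9,10}:7
  |U|=6: {1,3,5,7,8,10}:1  {2,4,6,8,9,10}:3  {3,5,7,8,9,10}:6  {4,6,7,8,9,10}:10  {5,6,7,8,9,10}:12
  |U|=7: {0,2,4,6,8,9,10}:3  {1,3,5,7,8,9,10}:7  {2,4,6,7,8,9,10}:13  {3,5,6,7,8,9,10}:18  {4,5,6,7,8,9,10}:22
  |U|=8: {0,2,4,6,7,8,9,10}:16  {1,3,5,6,7,8,9,10}:25  {2,4,5,6,7,8,9,10}:35  {3,4,5,6,7,8,9,10}:40
  |U|=9: {0,2,4,5,6,7,8,9,10}:51  {1,3,4,5,6,7,8,9,10}:65  {2,3,4,5,6,7,8,9,10}:75
  start at 0(u): 140
  start at 1(i): 126
sum over floor = 266

266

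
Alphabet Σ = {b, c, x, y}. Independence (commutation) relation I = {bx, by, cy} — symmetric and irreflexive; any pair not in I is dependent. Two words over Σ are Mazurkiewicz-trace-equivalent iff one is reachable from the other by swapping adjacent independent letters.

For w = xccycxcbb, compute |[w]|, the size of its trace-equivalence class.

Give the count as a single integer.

drop 0:x onto floor
drop 1:c onto {0:x}
drop 2:c onto {1:c}
drop 3:y onto {0:x}
drop 4:c onto {2:c}
drop 5:x onto {3:y, 4:c}
drop 6:c onto {5:x}
drop 7:b onto {6:c}
drop 8:b onto {7:b}
ground layer = {0:x}
drop-orders for the pieces not yet dropped (sum over which currently-grounded one goes next):
  1 to go: {8} 1
  2 to go: {7,8} 1
  3 to go: {6,7,8} 1
  4 to go: {5,6,7,8} 1
  5 to go: {3,5,6,7,8} 1  {4,5,6,7,8} 1
  6 to go: {2,4,5,6,7,8} 1  {3,4,5,6,7,8} 2
  7 to go: {1,2,4,5,6,7,8} 1  {2,3,4,5,6,7,8} 3
  if 0:x drops first: 4 orders

4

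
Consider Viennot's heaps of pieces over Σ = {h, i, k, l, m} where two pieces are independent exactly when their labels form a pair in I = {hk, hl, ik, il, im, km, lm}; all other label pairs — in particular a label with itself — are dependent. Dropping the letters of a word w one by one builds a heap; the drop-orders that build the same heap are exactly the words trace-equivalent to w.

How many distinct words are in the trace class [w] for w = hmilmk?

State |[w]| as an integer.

45

piece 0:h — minimal
piece 1:m rests on {0:h}
piece 2:i rests on {0:h}
piece 3:l — minimal
piece 4:m rests on {1:m}
piece 5:k rests on {3:l}
minimal pieces: {0:h, 3:l}
ways to finish when only these pieces remain (= sum over removing one remaining piece with nothing left below it):
  1 left: {2}→1  {4}→1  {5}→1
  2 left: {1,4}→1  {2,4}→2  {2,5}→2  {3,5}→1  {4,5}→2
  3 left: {1,2,4}→3  {1,4,5}→3  {2,3,5}→3  {2,4,5}→6  {3,4,5}→3
  4 left: {0,1,2,4}→3  {1,2,4,5}→12  {1,3,4,5}→6  {2,3,4,5}→12
  placing 0:h first → 30 extensions
  placing 3:l first → 15 extensions
total linear extensions = 45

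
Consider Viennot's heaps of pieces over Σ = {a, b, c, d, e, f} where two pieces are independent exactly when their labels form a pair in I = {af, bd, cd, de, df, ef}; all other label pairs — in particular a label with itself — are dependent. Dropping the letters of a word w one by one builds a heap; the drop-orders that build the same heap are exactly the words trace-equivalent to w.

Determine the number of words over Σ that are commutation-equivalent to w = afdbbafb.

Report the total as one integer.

16

piece 0:a — minimal
piece 1:f — minimal
piece 2:d rests on {0:a}
piece 3:b rests on {0:a, 1:f}
piece 4:b rests on {3:b}
piece 5:a rests on {2:d, 4:b}
piece 6:f rests on {4:b}
piece 7:b rests on {5:a, 6:f}
minimal pieces: {0:a, 1:f}
ways to finish when only these pieces remain (= sum over removing one remaining piece with nothing left below it):
  1 left: {7}→1
  2 left: {5,7}→1  {6,7}→1
  3 left: {2,5,7}→1  {5,6,7}→2
  4 left: {2,5,6,7}→3  {4,5,6,7}→2
  5 left: {2,4,5,6,7}→5  {3,4,5,6,7}→2
  6 left: {1,3,4,5,6,7}→2  {2,3,4,5,6,7}→7
  placing 0:a first → 9 extensions
  placing 1:f first → 7 extensions
total linear extensions = 16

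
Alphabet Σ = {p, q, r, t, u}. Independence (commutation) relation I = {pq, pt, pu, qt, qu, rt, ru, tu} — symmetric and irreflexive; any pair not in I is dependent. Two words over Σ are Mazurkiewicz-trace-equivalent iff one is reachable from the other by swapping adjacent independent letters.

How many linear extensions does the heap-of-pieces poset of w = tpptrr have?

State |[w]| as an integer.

15

0(t) covers ∅
1(p) covers ∅
2(p) covers 1:p
3(t) covers 0:t
4(r) covers 2:p
5(r) covers 4:r
floor of heap: 0:t, 1:p
completions by unplaced set U, small U first (add the entries for U minus each lowest piece of U):
  |U|=1: {3}:1  {5}:1
  |U|=2: {0,3}:1  {3,5}:2  {4,5}:1
  |U|=3: {0,3,5}:3  {2,4,5}:1  {3,4,5}:3
  |U|=4: {0,3,4,5}:6  {1,2,4,5}:1  {2,3,4,5}:4
  start at 0(t): 5
  start at 1(p): 10
sum over floor = 15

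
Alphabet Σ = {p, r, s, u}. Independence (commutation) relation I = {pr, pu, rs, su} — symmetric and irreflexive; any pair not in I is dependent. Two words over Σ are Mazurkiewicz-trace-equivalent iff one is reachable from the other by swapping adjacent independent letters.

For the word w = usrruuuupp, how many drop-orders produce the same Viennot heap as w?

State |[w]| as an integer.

120

piece 0:u — minimal
piece 1:s — minimal
piece 2:r rests on {0:u}
piece 3:r rests on {2:r}
piece 4:u rests on {3:r}
piece 5:u rests on {4:u}
piece 6:u rests on {5:u}
piece 7:u rests on {6:u}
piece 8:p rests on {1:s}
piece 9:p rests on {8:p}
minimal pieces: {0:u, 1:s}
ways to finish when only these pieces remain (= sum over removing one remaining piece with nothing left below it):
  1 left: {7}→1  {9}→1
  2 left: {6,7}→1  {7,9}→2  {8,9}→1
  3 left: {1,8,9}→1  {5,6,7}→1  {6,7,9}→3  {7,8,9}→3
  4 left: {1,7,8,9}→4  {4,5,6,7}→1  {5,6,7,9}→4  {6,7,8,9}→6
  5 left: {1,6,7,8,9}→10  {3,4,5,6,7}→1  {4,5,6,7,9}→5  {5,6,7,8,9}→10
  6 left: {1,5,6,7,8,9}→20  {2,3,4,5,6,7}→1  {3,4,5,6,7,9}→6  {4,5,6,7,8,9}→15
  7 left: {0,2,3,4,5,6,7}→1  {1,4,5,6,7,8,9}→35  {2,3,4,5,6,7,9}→7  {3,4,5,6,7,8,9}→21
  8 left: {0,2,3,4,5,6,7,9}→8  {1,3,4,5,6,7,8,9}→56  {2,3,4,5,6,7,8,9}→28
  placing 0:u first → 84 extensions
  placing 1:s first → 36 extensions
total linear extensions = 120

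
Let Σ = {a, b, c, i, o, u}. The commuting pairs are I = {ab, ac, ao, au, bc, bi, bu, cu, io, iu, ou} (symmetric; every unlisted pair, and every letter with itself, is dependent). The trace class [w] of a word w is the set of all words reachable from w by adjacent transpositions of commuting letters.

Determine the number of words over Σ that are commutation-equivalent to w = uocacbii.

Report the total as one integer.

drop 0:u onto floor
drop 1:o onto floor
drop 2:c onto {1:o}
drop 3:a onto floor
drop 4:c onto {2:c}
drop 5:b onto {1:o}
drop 6:i onto {3:a, 4:c}
drop 7:i onto {6:i}
ground layer = {0:u, 1:o, 3:a}
drop-orders for the pieces not yet dropped (sum over which currently-grounded one goes next):
  1 to go: {0} 1  {5} 1  {7} 1
  2 to go: {0,5} 2  {0,7} 2  {5,7} 2  {6,7} 1
  3 to go: {0,5,7} 6  {0,6,7} 3  {3,6,7} 1  {4,6,7} 1  {5,6,7} 3
  4 to go: {0,3,6,7} 4  {0,4,6,7} 4  {0,5,6,7} 12  {2,4,6,7} 1  {3,4,6,7} 2  {3,5,6,7} 4  {4,5,6,7} 4
  5 to go: {0,2,4,6,7} 5  {0,3,4,6,7} 10  {0,3,5,6,7} 20  {0,4,5,6,7} 20  {2,3,4,6,7} 3  {2,4,5,6,7} 5  {3,4,5,6,7} 10
  6 to go: {0,2,3,4,6,7} 18  {0,2,4,5,6,7} 30  {0,3,4,5,6,7} 60  {1,2,4,5,6,7} 5  {2,3,4,5,6,7} 18
  if 0:u drops first: 23 orders
  if 1:o drops first: 126 orders
  if 3:a drops first: 35 orders
heap linearizations: 184

184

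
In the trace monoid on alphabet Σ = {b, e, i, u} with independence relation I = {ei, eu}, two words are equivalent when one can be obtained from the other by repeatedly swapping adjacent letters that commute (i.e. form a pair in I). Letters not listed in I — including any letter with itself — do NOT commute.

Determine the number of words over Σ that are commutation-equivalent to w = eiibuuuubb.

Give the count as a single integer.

3

#0=e has no predecessor
#1=i has no predecessor
#2=i depends on [1:i]
#3=b depends on [0:e, 2:i]
#4=u depends on [3:b]
#5=u depends on [4:u]
#6=u depends on [5:u]
#7=u depends on [6:u]
#8=b depends on [7:u]
#9=b depends on [8:b]
sources: [0:e, 1:i]
N(rest) = Σ N(rest − s) over sources s of rest; N(one piece) = 1:
  size 1 → [9]=1
  size 2 → [8,9]=1
  size 3 → [7,8,9]=1
  size 4 → [6,7,8,9]=1
  size 5 → [5,6,7,8,9]=1
  size 6 → [4,5,6,7,8,9]=1
  size 7 → [3,4,5,6,7,8,9]=1
  size 8 → [0,3,4,5,6,7,8,9]=1  [2,3,4,5,6,7,8,9]=1
  first=0(e) contributes 1
  first=1(i) contributes 2
|[w]| = 3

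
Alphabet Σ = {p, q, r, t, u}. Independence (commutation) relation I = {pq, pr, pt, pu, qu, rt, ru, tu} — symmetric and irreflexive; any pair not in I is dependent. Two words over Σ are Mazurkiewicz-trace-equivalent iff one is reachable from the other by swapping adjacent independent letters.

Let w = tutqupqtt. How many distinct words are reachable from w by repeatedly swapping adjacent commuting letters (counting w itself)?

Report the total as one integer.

252

#0=t has no predecessor
#1=u has no predecessor
#2=t depends on [0:t]
#3=q depends on [2:t]
#4=u depends on [1:u]
#5=p has no predecessor
#6=q depends on [3:q]
#7=t depends on [6:q]
#8=t depends on [7:t]
sources: [0:t, 1:u, 5:p]
N(rest) = Σ N(rest − s) over sources s of rest; N(one piece) = 1:
  size 1 → [4]=1  [5]=1  [8]=1
  size 2 → [1,4]=1  [4,5]=2  [4,8]=2  [5,8]=2  [7,8]=1
  size 3 → [1,4,5]=3  [1,4,8]=3  [4,5,8]=6  [4,7,8]=3  [5,7,8]=3  [6,7,8]=1
  size 4 → [1,4,5,8]=12  [1,4,7,8]=6  [3,6,7,8]=1  [4,5,7,8]=12  [4,6,7,8]=4  [5,6,7,8]=4
  size 5 → [1,4,5,7,8]=30  [1,4,6,7,8]=10  [2,3,6,7,8]=1  [3,4,6,7,8]=5  [3,5,6,7,8]=5  [4,5,6,7,8]=20
  size 6 → [0,2,3,6,7,8]=1  [1,3,4,6,7,8]=15  [1,4,5,6,7,8]=60  [2,3,4,6,7,8]=6  [2,3,5,6,7,8]=6  [3,4,5,6,7,8]=30
  size 7 → [0,2,3,4,6,7,8]=7  [0,2,3,5,6,7,8]=7  [1,2,3,4,6,7,8]=21  [1,3,4,5,6,7,8]=105  [2,3,4,5,6,7,8]=42
  first=0(t) contributes 168
  first=1(u) contributes 56
  first=5(p) contributes 28
|[w]| = 252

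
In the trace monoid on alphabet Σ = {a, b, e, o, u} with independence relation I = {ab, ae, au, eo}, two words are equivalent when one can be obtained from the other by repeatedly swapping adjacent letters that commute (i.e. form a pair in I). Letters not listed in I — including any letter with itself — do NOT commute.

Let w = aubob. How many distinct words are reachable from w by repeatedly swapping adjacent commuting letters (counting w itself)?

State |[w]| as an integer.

piece 0:a — minimal
piece 1:u — minimal
piece 2:b rests on {1:u}
piece 3:o rests on {0:a, 2:b}
piece 4:b rests on {3:o}
minimal pieces: {0:a, 1:u}
ways to finish when only these pieces remain (= sum over removing one remaining piece with nothing left below it):
  1 left: {4}→1
  2 left: {3,4}→1
  3 left: {0,3,4}→1  {2,3,4}→1
  placing 0:a first → 1 extensions
  placing 1:u first → 2 extensions
total linear extensions = 3

3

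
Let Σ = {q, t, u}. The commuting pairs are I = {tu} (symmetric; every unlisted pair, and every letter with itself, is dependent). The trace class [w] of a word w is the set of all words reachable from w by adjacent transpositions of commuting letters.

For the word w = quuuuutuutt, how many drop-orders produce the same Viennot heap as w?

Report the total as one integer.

120

drop 0:q onto floor
drop 1:u onto {0:q}
drop 2:u onto {1:u}
drop 3:u onto {2:u}
drop 4:u onto {3:u}
drop 5:u onto {4:u}
drop 6:t onto {0:q}
drop 7:u onto {5:u}
drop 8:u onto {7:u}
drop 9:t onto {6:t}
drop 10:t onto {9:t}
ground layer = {0:q}
drop-orders for the pieces not yet dropped (sum over which currently-grounded one goes next):
  1 to go: {8} 1  {10} 1
  2 to go: {7,8} 1  {8,10} 2  {9,10} 1
  3 to go: {5,7,8} 1  {6,9,10} 1  {7,8,10} 3  {8,9,10} 3
  4 to go: {4,5,7,8} 1  {5,7,8,10} 4  {6,8,9,10} 4  {7,8,9,10} 6
  5 to go: {3,4,5,7,8} 1  {4,5,7,8,10} 5  {5,7,8,9,10} 10  {6,7,8,9,10} 10
  6 to go: {2,3,4,5,7,8} 1  {3,4,5,7,8,10} 6  {4,5,7,8,9,10} 15  {5,6,7,8,9,10} 20
  7 to go: {1,2,3,4,5,7,8} 1  {2,3,4,5,7,8,10} 7  {3,4,5,7,8,9,10} 21  {4,5,6,7,8,9,10} 35
  8 to go: {1,2,3,4,5,7,8,10} 8  {2,3,4,5,7,8,9,10} 28  {3,4,5,6,7,8,9,10} 56
  9 to go: {1,2,3,4,5,7,8,9,10} 36  {2,3,4,5,6,7,8,9,10} 84
  if 0:q drops first: 120 orders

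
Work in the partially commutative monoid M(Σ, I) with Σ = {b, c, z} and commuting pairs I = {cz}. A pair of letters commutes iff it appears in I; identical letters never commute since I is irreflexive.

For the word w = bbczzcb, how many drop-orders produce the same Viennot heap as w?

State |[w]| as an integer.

6

piece 0:b — minimal
piece 1:b rests on {0:b}
piece 2:c rests on {1:b}
piece 3:z rests on {1:b}
piece 4:z rests on {3:z}
piece 5:c rests on {2:c}
piece 6:b rests on {4:z, 5:c}
minimal pieces: {0:b}
ways to finish when only these pieces remain (= sum over removing one remaining piece with nothing left below it):
  1 left: {6}→1
  2 left: {4,6}→1  {5,6}→1
  3 left: {2,5,6}→1  {3,4,6}→1  {4,5,6}→2
  4 left: {2,4,5,6}→3  {3,4,5,6}→3
  5 left: {2,3,4,5,6}→6
  placing 0:b first → 6 extensions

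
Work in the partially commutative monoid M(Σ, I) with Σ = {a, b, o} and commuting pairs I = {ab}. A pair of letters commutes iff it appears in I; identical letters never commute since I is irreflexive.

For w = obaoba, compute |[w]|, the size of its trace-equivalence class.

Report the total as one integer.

drop 0:o onto floor
drop 1:b onto {0:o}
drop 2:a onto {0:o}
drop 3:o onto {1:b, 2:a}
drop 4:b onto {3:o}
drop 5:a onto {3:o}
ground layer = {0:o}
drop-orders for the pieces not yet dropped (sum over which currently-grounded one goes next):
  1 to go: {4} 1  {5} 1
  2 to go: {4,5} 2
  3 to go: {3,4,5} 2
  4 to go: {1,3,4,5} 2  {2,3,4,5} 2
  if 0:o drops first: 4 orders

4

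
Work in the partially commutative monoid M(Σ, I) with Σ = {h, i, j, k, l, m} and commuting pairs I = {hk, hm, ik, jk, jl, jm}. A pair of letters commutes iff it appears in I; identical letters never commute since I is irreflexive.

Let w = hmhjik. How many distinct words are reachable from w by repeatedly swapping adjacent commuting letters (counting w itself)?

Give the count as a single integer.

14

0(h) covers ∅
1(m) covers ∅
2(h) covers 0:h
3(j) covers 2:h
4(i) covers 1:m, 3:j
5(k) covers 1:m
floor of heap: 0:h, 1:m
completions by unplaced set U, small U first (add the entries for U minus each lowest piece of U):
  |U|=1: {4}:1  {5}:1
  |U|=2: {3,4}:1  {4,5}:2
  |U|=3: {1,4,5}:2  {2,3,4}:1  {3,4,5}:3
  |U|=4: {0,2,3,4}:1  {1,3,4,5}:5  {2,3,4,5}:4
  start at 0(h): 9
  start at 1(m): 5
sum over floor = 14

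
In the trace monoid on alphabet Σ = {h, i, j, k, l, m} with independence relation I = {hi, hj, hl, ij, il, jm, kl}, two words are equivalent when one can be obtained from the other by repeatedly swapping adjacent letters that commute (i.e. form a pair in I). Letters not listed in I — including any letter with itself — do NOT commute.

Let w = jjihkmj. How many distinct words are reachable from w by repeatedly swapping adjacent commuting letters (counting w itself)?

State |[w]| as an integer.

24

#0=j has no predecessor
#1=j depends on [0:j]
#2=i has no predecessor
#3=h has no predecessor
#4=k depends on [1:j, 2:i, 3:h]
#5=m depends on [4:k]
#6=j depends on [4:k]
sources: [0:j, 2:i, 3:h]
N(rest) = Σ N(rest − s) over sources s of rest; N(one piece) = 1:
  size 1 → [5]=1  [6]=1
  size 2 → [5,6]=2
  size 3 → [4,5,6]=2
  size 4 → [1,4,5,6]=2  [2,4,5,6]=2  [3,4,5,6]=2
  size 5 → [0,1,4,5,6]=2  [1,2,4,5,6]=4  [1,3,4,5,6]=4  [2,3,4,5,6]=4
  first=0(j) contributes 12
  first=2(i) contributes 6
  first=3(h) contributes 6
|[w]| = 24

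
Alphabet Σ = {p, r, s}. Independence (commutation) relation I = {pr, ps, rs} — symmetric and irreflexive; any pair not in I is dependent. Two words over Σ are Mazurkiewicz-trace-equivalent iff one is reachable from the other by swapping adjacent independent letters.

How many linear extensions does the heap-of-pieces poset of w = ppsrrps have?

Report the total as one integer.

210

#0=p has no predecessor
#1=p depends on [0:p]
#2=s has no predecessor
#3=r has no predecessor
#4=r depends on [3:r]
#5=p depends on [1:p]
#6=s depends on [2:s]
sources: [0:p, 2:s, 3:r]
N(rest) = Σ N(rest − s) over sources s of rest; N(one piece) = 1:
  size 1 → [4]=1  [5]=1  [6]=1
  size 2 → [1,5]=1  [2,6]=1  [3,4]=1  [4,5]=2  [4,6]=2  [5,6]=2
  size 3 → [0,1,5]=1  [1,4,5]=3  [1,5,6]=3  [2,4,6]=3  [2,5,6]=3  [3,4,5]=3  [3,4,6]=3  [4,5,6]=6
  size 4 → [0,1,4,5]=4  [0,1,5,6]=4  [1,2,5,6]=6  [1,3,4,5]=6  [1,4,5,6]=12  [2,3,4,6]=6  [2,4,5,6]=12  [3,4,5,6]=12
  size 5 → [0,1,2,5,6]=10  [0,1,3,4,5]=10  [0,1,4,5,6]=20  [1,2,4,5,6]=30  [1,3,4,5,6]=30  [2,3,4,5,6]=30
  first=0(p) contributes 90
  first=2(s) contributes 60
  first=3(r) contributes 60
|[w]| = 210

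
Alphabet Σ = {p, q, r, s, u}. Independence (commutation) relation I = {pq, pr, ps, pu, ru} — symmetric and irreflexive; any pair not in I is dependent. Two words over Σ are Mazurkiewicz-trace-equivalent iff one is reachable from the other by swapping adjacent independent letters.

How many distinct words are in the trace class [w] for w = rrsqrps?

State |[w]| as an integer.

0(r) covers ∅
1(r) covers 0:r
2(s) covers 1:r
3(q) covers 2:s
4(r) covers 3:q
5(p) covers ∅
6(s) covers 4:r
floor of heap: 0:r, 5:p
completions by unplaced set U, small U first (add the entries for U minus each lowest piece of U):
  |U|=1: {5}:1  {6}:1
  |U|=2: {4,6}:1  {5,6}:2
  |U|=3: {3,4,6}:1  {4,5,6}:3
  |U|=4: {2,3,4,6}:1  {3,4,5,6}:4
  |U|=5: {1,2,3,4,6}:1  {2,3,4,5,6}:5
  start at 0(r): 6
  start at 5(p): 1
sum over floor = 7

7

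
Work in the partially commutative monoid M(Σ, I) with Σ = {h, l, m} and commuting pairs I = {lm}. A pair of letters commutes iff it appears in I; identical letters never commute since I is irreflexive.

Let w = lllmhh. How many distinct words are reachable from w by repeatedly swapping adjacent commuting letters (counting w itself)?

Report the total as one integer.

0(l) covers ∅
1(l) covers 0:l
2(l) covers 1:l
3(m) covers ∅
4(h) covers 2:l, 3:m
5(h) covers 4:h
floor of heap: 0:l, 3:m
completions by unplaced set U, small U first (add the entries for U minus each lowest piece of U):
  |U|=1: {5}:1
  |U|=2: {4,5}:1
  |U|=3: {2,4,5}:1  {3,4,5}:1
  |U|=4: {1,2,4,5}:1  {2,3,4,5}:2
  start at 0(l): 3
  start at 3(m): 1
sum over floor = 4

4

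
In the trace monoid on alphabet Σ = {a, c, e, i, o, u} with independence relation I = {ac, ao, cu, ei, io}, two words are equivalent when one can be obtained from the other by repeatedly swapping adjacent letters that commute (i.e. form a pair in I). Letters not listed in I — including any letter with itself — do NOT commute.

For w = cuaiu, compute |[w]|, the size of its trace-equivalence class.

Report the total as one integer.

0(c) covers ∅
1(u) covers ∅
2(a) covers 1:u
3(i) covers 0:c, 2:a
4(u) covers 3:i
floor of heap: 0:c, 1:u
completions by unplaced set U, small U first (add the entries for U minus each lowest piece of U):
  |U|=1: {4}:1
  |U|=2: {3,4}:1
  |U|=3: {0,3,4}:1  {2,3,4}:1
  start at 0(c): 1
  start at 1(u): 2
sum over floor = 3

3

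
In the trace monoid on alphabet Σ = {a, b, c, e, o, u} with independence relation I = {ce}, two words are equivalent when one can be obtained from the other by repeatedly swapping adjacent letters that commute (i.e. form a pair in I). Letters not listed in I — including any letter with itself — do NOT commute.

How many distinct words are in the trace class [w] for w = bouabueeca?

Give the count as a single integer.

3

piece 0:b — minimal
piece 1:o rests on {0:b}
piece 2:u rests on {1:o}
piece 3:a rests on {2:u}
piece 4:b rests on {3:a}
piece 5:u rests on {4:b}
piece 6:e rests on {5:u}
piece 7:e rests on {6:e}
piece 8:c rests on {5:u}
piece 9:a rests on {7:e, 8:c}
minimal pieces: {0:b}
ways to finish when only these pieces remain (= sum over removing one remaining piece with nothing left below it):
  1 left: {9}→1
  2 left: {7,9}→1  {8,9}→1
  3 left: {6,7,9}→1  {7,8,9}→2
  4 left: {6,7,8,9}→3
  5 left: {5,6,7,8,9}→3
  6 left: {4,5,6,7,8,9}→3
  7 left: {3,4,5,6,7,8,9}→3
  8 left: {2,3,4,5,6,7,8,9}→3
  placing 0:b first → 3 extensions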